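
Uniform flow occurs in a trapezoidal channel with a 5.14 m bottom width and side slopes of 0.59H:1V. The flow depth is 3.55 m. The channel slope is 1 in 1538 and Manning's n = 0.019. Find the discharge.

With bottom width b = 5.14 m and side slope z = 0.59: A = (b + zy)y = (5.14 + 0.59×3.55)×3.55 = 25.68 m²; P = b + 2y√(1+z²) = 5.14 + 2×3.55×1.161 = 13.38 m.
Hydraulic radius R = A/P = 25.68/13.38 = 1.919 m.
Manning's equation: Q = (1/n) A R^(2/3) S^(1/2) = (1/0.019) × 25.68 × 1.919^(2/3) × 0.0006502^(1/2) = 53.2 m³/s.

Q = 53.2 m³/s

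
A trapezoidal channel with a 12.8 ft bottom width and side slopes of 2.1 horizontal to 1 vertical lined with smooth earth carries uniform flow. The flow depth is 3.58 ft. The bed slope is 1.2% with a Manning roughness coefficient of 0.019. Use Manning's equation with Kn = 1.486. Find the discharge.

Q = 1140 ft³/s

With bottom width b = 12.8 ft and side slope z = 2.1: A = (b + zy)y = (12.8 + 2.1×3.58)×3.58 = 72.74 ft²; P = b + 2y√(1+z²) = 12.8 + 2×3.58×2.326 = 29.45 ft.
Hydraulic radius R = A/P = 72.74/29.45 = 2.47 ft.
Manning's equation: Q = (1.486/n) A R^(2/3) S^(1/2) = (1.486/0.019) × 72.74 × 2.47^(2/3) × 0.012^(1/2) = 1140 ft³/s.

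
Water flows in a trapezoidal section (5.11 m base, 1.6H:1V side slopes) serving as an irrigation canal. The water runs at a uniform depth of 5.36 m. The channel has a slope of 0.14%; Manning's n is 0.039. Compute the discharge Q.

With bottom width b = 5.11 m and side slope z = 1.6: A = (b + zy)y = (5.11 + 1.6×5.36)×5.36 = 73.36 m²; P = b + 2y√(1+z²) = 5.11 + 2×5.36×1.887 = 25.34 m.
Hydraulic radius R = A/P = 73.36/25.34 = 2.895 m.
Manning's equation: Q = (1/n) A R^(2/3) S^(1/2) = (1/0.039) × 73.36 × 2.895^(2/3) × 0.0014^(1/2) = 143 m³/s.

Q = 143 m³/s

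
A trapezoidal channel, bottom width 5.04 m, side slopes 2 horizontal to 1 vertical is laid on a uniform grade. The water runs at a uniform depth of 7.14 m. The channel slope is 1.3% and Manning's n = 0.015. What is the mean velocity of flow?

V = 18.3 m/s

With bottom width b = 5.04 m and side slope z = 2: A = (b + zy)y = (5.04 + 2×7.14)×7.14 = 137.9 m²; P = b + 2y√(1+z²) = 5.04 + 2×7.14×2.236 = 36.97 m.
Hydraulic radius R = A/P = 137.9/36.97 = 3.731 m.
From Manning's equation, V = (1/n) R^(2/3) S^(1/2) = (1/0.015) × 3.731^(2/3) × 0.013^(1/2) = 18.3 m/s.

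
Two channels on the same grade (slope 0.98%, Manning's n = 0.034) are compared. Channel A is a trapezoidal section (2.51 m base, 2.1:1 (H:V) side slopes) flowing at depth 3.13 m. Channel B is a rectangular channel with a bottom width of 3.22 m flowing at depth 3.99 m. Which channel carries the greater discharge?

channel A

Channel A: With bottom width b = 2.51 m and side slope z = 2.1: A = (b + zy)y = (2.51 + 2.1×3.13)×3.13 = 28.43 m²; P = b + 2y√(1+z²) = 2.51 + 2×3.13×2.326 = 17.07 m. Hydraulic radius R = A/P = 28.43/17.07 = 1.665 m. Q_A = (1/0.034)·28.43·1.665^(2/3)·√0.0098 = 116.3 m³/s.
Channel B: Flow area A = b·y = 3.22 × 3.99 = 12.85 m². Wetted perimeter P = b + 2y = 3.22 + 2×3.99 = 11.2 m. Hydraulic radius R = A/P = 12.85/11.2 = 1.147 m. Q_B = (1/0.034)·12.85·1.147^(2/3)·√0.0098 = 40.99 m³/s.
Q_A = 116.3 m³/s vs Q_B = 40.99 m³/s, so channel A carries more.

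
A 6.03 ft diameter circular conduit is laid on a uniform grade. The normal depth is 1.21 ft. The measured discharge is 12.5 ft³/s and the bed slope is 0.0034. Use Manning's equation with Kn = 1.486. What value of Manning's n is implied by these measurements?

n = 0.0229

For a circular section of diameter D = 6.03 ft at depth y = 1.21 ft, the central angle is θ = 2 arccos(1 − 2y/D) = 1.858 rad. Then A = (D²/8)(θ − sin θ) = 4.085 ft² and P = Dθ/2 = 5.602 ft.
Hydraulic radius R = A/P = 4.085/5.602 = 0.7293 ft.
Rearranging Manning's equation: n = (1.486/Q) A R^(2/3) S^(1/2) = (1.486/12.5) × 4.085 × 0.7293^(2/3) × √0.0034 = 0.0229.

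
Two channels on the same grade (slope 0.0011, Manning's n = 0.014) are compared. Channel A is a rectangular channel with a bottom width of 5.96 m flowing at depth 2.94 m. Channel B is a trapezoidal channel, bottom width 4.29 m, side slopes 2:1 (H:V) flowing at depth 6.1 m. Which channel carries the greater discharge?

Channel A: Flow area A = b·y = 5.96 × 2.94 = 17.52 m². Wetted perimeter P = b + 2y = 5.96 + 2×2.94 = 11.84 m. Hydraulic radius R = A/P = 17.52/11.84 = 1.48 m. Q_A = (1/0.014)·17.52·1.48^(2/3)·√0.0011 = 53.91 m³/s.
Channel B: With bottom width b = 4.29 m and side slope z = 2: A = (b + zy)y = (4.29 + 2×6.1)×6.1 = 100.6 m²; P = b + 2y√(1+z²) = 4.29 + 2×6.1×2.236 = 31.57 m. Hydraulic radius R = A/P = 100.6/31.57 = 3.186 m. Q_B = (1/0.014)·100.6·3.186^(2/3)·√0.0011 = 516 m³/s.
Q_A = 53.91 m³/s vs Q_B = 516 m³/s, so channel B carries more.

channel B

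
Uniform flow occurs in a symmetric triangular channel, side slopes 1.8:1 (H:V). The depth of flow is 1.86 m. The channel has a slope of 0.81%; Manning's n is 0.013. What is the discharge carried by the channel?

Q = 37.6 m³/s

For a triangular section with side slope z = 1.8: A = zy² = 1.8×1.86² = 6.227 m²; P = 2y√(1+z²) = 2×1.86×2.059 = 7.66 m.
Hydraulic radius R = A/P = 6.227/7.66 = 0.813 m.
Manning's equation: Q = (1/n) A R^(2/3) S^(1/2) = (1/0.013) × 6.227 × 0.813^(2/3) × 0.0081^(1/2) = 37.6 m³/s.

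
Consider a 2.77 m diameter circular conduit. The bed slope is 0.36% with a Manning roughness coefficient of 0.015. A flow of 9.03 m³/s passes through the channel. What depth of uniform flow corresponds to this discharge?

y_n = 1.35 m

Manning's equation rearranged: A R^(2/3) = nQ / (1·√S) = 0.015 × 9.03 / (√0.0036) = 2.257.
Try y = 1.55 m: A R^(2/3) = 2.841 — too large.
Try y = 1.08 m: A R^(2/3) = 1.517 — too small.
Try y = 1.35 m: A R^(2/3) = 2.258 — matches.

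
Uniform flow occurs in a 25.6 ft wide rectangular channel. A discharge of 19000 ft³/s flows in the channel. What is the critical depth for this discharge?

y_c = 25.8 ft

For a rectangular channel, critical depth y_c = (q²/g)^(1/3) where q = Q/b = 19000/25.6 = 742.2 ft²/s.
So y_c = (742.2²/32.2)^(1/3) = 25.8 ft.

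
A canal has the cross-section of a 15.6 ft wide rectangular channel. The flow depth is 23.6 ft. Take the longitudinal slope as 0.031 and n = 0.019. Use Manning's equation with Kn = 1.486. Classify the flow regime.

Flow area A = b·y = 15.6 × 23.6 = 368.2 ft². Wetted perimeter P = b + 2y = 15.6 + 2×23.6 = 62.8 ft.
Hydraulic radius R = A/P = 368.2/62.8 = 5.862 ft.
V = (1.486/n) R^(2/3) √S = (1.486/0.019) × 5.862^(2/3) × √0.031 = 44.77 ft/s. Hydraulic depth D_h = A/T = 368.2/15.6 = 23.6 ft.
Froude number Fr = V/√(g·D_h) = 44.77/√(32.2×23.6) = 1.62, which is greater than 1, so the flow is supercritical.

supercritical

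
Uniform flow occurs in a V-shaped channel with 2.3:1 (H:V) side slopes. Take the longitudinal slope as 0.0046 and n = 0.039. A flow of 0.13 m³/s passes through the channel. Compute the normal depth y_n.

y_n = 0.336 m

Manning's equation rearranged: A R^(2/3) = nQ / (1·√S) = 0.039 × 0.13 / (√0.0046) = 0.07475.
At y = 0.269 m: A R^(2/3) = 0.04124 — too small.
At y = 0.385 m: A R^(2/3) = 0.1073 — too large.
At y = 0.336 m: A R^(2/3) = 0.07462 — matches.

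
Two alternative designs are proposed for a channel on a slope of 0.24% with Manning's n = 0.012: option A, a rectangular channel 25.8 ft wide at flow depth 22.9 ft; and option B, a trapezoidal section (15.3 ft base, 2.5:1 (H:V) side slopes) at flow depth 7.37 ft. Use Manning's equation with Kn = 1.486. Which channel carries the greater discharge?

Channel A: Flow area A = b·y = 25.8 × 22.9 = 590.8 ft². Wetted perimeter P = b + 2y = 25.8 + 2×22.9 = 71.6 ft. Hydraulic radius R = A/P = 590.8/71.6 = 8.252 ft. Q_A = (1.486/0.012)·590.8·8.252^(2/3)·√0.0024 = 14640 ft³/s.
Channel B: With bottom width b = 15.3 ft and side slope z = 2.5: A = (b + zy)y = (15.3 + 2.5×7.37)×7.37 = 248.6 ft²; P = b + 2y√(1+z²) = 15.3 + 2×7.37×2.693 = 54.99 ft. Hydraulic radius R = A/P = 248.6/54.99 = 4.52 ft. Q_B = (1.486/0.012)·248.6·4.52^(2/3)·√0.0024 = 4122 ft³/s.
Q_A = 14640 ft³/s vs Q_B = 4122 ft³/s, so channel A carries more.

channel A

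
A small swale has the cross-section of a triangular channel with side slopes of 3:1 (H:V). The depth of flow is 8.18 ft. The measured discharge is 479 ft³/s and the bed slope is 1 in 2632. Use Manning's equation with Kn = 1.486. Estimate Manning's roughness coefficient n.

For a triangular section with side slope z = 3: A = zy² = 3×8.18² = 200.7 ft²; P = 2y√(1+z²) = 2×8.18×3.162 = 51.73 ft.
Hydraulic radius R = A/P = 200.7/51.73 = 3.88 ft.
Rearranging Manning's equation: n = (1.486/Q) A R^(2/3) S^(1/2) = (1.486/479) × 200.7 × 3.88^(2/3) × √0.0003799 = 0.03.

n = 0.03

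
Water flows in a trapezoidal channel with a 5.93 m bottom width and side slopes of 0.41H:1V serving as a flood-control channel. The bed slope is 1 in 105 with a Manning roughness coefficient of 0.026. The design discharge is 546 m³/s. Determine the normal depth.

Manning's equation rearranged: A R^(2/3) = nQ / (1·√S) = 0.026 × 546 / (√0.009524) = 145.5.
Try y = 9.64 m: A R^(2/3) = 222.1 — over.
Try y = 6.71 m: A R^(2/3) = 117.1 — short.
Try y = 7.6 m: A R^(2/3) = 145.4 — close enough.

y_n = 7.6 m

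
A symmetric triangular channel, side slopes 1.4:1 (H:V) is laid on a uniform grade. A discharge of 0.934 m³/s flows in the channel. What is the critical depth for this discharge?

y_c = 0.619 m

At critical depth, Q² T / (g A³) = 1, i.e. A³/T = Q²/g = 0.934²/9.81 = 0.08893.
Try y = 0.544 m: A³/T = 0.04669 — short.
Try y = 0.716 m: A³/T = 0.1844 — over.
Try y = 0.619 m: A³/T = 0.08906 — matches.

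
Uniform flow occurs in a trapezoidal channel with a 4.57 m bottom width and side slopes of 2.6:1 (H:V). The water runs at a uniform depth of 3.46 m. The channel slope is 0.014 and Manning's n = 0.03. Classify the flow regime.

With bottom width b = 4.57 m and side slope z = 2.6: A = (b + zy)y = (4.57 + 2.6×3.46)×3.46 = 46.94 m²; P = b + 2y√(1+z²) = 4.57 + 2×3.46×2.786 = 23.85 m.
Hydraulic radius R = A/P = 46.94/23.85 = 1.968 m.
V = (1/n) R^(2/3) √S = (1/0.03) × 1.968^(2/3) × √0.014 = 6.195 m/s. Hydraulic depth D_h = A/T = 46.94/22.56 = 2.08 m.
Froude number Fr = V/√(g·D_h) = 6.195/√(9.81×2.08) = 1.37, which is greater than 1, so the flow is supercritical.

supercritical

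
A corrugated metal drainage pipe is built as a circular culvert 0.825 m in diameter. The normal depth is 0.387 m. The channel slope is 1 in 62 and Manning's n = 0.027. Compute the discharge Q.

For a circular section of diameter D = 0.825 m at depth y = 0.387 m, the central angle is θ = 2 arccos(1 − 2y/D) = 3.018 rad. Then A = (D²/8)(θ − sin θ) = 0.2463 m² and P = Dθ/2 = 1.245 m.
Hydraulic radius R = A/P = 0.2463/1.245 = 0.1978 m.
Manning's equation: Q = (1/n) A R^(2/3) S^(1/2) = (1/0.027) × 0.2463 × 0.1978^(2/3) × 0.01613^(1/2) = 0.393 m³/s.

Q = 0.393 m³/s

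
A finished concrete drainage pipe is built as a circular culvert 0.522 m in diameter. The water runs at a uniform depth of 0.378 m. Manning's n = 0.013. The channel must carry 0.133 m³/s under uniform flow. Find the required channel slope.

S = 0.00129

For a circular section of diameter D = 0.522 m at depth y = 0.378 m, the central angle is θ = 2 arccos(1 − 2y/D) = 4.071 rad. Then A = (D²/8)(θ − sin θ) = 0.166 m² and P = Dθ/2 = 1.063 m.
Hydraulic radius R = A/P = 0.166/1.063 = 0.1562 m.
From Manning's equation, S = [nQ / (1 A R^(2/3))]² = [0.013 × 0.133 / (1 × 0.166 × 0.1562^(2/3))]² = 0.00129.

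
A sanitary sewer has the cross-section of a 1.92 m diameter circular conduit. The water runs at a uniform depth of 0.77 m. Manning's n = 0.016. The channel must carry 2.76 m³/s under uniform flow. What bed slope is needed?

S = 0.0054

For a circular section of diameter D = 1.92 m at depth y = 0.77 m, the central angle is θ = 2 arccos(1 − 2y/D) = 2.743 rad. Then A = (D²/8)(θ − sin θ) = 1.085 m² and P = Dθ/2 = 2.633 m.
Hydraulic radius R = A/P = 1.085/2.633 = 0.4121 m.
From Manning's equation, S = [nQ / (1 A R^(2/3))]² = [0.016 × 2.76 / (1 × 1.085 × 0.4121^(2/3))]² = 0.0054.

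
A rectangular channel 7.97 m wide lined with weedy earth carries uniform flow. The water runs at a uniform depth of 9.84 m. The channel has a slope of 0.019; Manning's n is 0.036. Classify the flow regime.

Flow area A = b·y = 7.97 × 9.84 = 78.42 m². Wetted perimeter P = b + 2y = 7.97 + 2×9.84 = 27.65 m.
Hydraulic radius R = A/P = 78.42/27.65 = 2.836 m.
V = (1/n) R^(2/3) √S = (1/0.036) × 2.836^(2/3) × √0.019 = 7.672 m/s. Hydraulic depth D_h = A/T = 78.42/7.97 = 9.84 m.
Froude number Fr = V/√(g·D_h) = 7.672/√(9.81×9.84) = 0.781, which is less than 1, so the flow is subcritical.

subcritical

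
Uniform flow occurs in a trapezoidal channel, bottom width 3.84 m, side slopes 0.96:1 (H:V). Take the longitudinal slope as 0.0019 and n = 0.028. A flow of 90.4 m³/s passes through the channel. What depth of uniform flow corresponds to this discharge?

y_n = 4.32 m

Manning's equation rearranged: A R^(2/3) = nQ / (1·√S) = 0.028 × 90.4 / (√0.0019) = 58.07.
Try y = 3.52 m: A R^(2/3) = 38.55 — low.
Try y = 5.45 m: A R^(2/3) = 93.71 — high.
Try y = 4.32 m: A R^(2/3) = 58.04 — close enough.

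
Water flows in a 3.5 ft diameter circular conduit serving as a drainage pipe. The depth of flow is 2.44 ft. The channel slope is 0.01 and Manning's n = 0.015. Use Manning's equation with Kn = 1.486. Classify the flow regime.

supercritical

For a circular section of diameter D = 3.5 ft at depth y = 2.44 ft, the central angle is θ = 2 arccos(1 − 2y/D) = 3.952 rad. Then A = (D²/8)(θ − sin θ) = 7.161 ft² and P = Dθ/2 = 6.916 ft.
Hydraulic radius R = A/P = 7.161/6.916 = 1.035 ft.
V = (1.486/n) R^(2/3) √S = (1.486/0.015) × 1.035^(2/3) × √0.01 = 10.14 ft/s. Hydraulic depth D_h = A/T = 7.161/3.216 = 2.227 ft.
Froude number Fr = V/√(g·D_h) = 10.14/√(32.2×2.227) = 1.2, which is greater than 1, so the flow is supercritical.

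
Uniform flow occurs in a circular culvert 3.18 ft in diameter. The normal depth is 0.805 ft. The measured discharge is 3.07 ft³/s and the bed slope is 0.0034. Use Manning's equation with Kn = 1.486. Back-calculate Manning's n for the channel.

n = 0.027

For a circular section of diameter D = 3.18 ft at depth y = 0.805 ft, the central angle is θ = 2 arccos(1 − 2y/D) = 2.109 rad. Then A = (D²/8)(θ − sin θ) = 1.58 ft² and P = Dθ/2 = 3.353 ft.
Hydraulic radius R = A/P = 1.58/3.353 = 0.4713 ft.
Rearranging Manning's equation: n = (1.486/Q) A R^(2/3) S^(1/2) = (1.486/3.07) × 1.58 × 0.4713^(2/3) × √0.0034 = 0.027.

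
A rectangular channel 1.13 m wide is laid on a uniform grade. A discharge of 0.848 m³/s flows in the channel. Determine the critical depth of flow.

For a rectangular channel, critical depth y_c = (q²/g)^(1/3) where q = Q/b = 0.848/1.13 = 0.7504 m²/s.
So y_c = (0.7504²/9.81)^(1/3) = 0.386 m.

y_c = 0.386 m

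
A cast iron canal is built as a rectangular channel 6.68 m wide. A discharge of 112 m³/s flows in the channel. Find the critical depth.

For a rectangular channel, critical depth y_c = (q²/g)^(1/3) where q = Q/b = 112/6.68 = 16.77 m²/s.
So y_c = (16.77²/9.81)^(1/3) = 3.06 m.

y_c = 3.06 m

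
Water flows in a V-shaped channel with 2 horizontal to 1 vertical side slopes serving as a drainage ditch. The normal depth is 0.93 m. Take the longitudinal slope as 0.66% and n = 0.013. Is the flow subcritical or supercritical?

For a triangular section with side slope z = 2: A = zy² = 2×0.93² = 1.73 m²; P = 2y√(1+z²) = 2×0.93×2.236 = 4.159 m.
Hydraulic radius R = A/P = 1.73/4.159 = 0.4159 m.
V = (1/n) R^(2/3) √S = (1/0.013) × 0.4159^(2/3) × √0.0066 = 3.482 m/s. Hydraulic depth D_h = A/T = 1.73/3.72 = 0.465 m.
Froude number Fr = V/√(g·D_h) = 3.482/√(9.81×0.465) = 1.63, which is greater than 1, so the flow is supercritical.

supercritical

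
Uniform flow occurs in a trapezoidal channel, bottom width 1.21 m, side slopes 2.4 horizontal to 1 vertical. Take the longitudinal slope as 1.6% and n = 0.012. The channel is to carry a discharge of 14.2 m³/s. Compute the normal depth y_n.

y_n = 0.76 m

Manning's equation rearranged: A R^(2/3) = nQ / (1·√S) = 0.012 × 14.2 / (√0.016) = 1.347.
Try y = 0.918 m: A R^(2/3) = 2.036 — over.
Try y = 0.65 m: A R^(2/3) = 0.9648 — short.
Try y = 0.76 m: A R^(2/3) = 1.347 — ≈ 1.347.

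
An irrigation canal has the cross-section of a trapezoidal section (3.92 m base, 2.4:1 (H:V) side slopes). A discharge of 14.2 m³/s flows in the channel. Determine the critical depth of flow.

y_c = 0.908 m

At critical depth, Q² T / (g A³) = 1, i.e. A³/T = Q²/g = 14.2²/9.81 = 20.55.
Trying y = 1.07 m: A³/T = 36.94 — over.
Trying y = 0.694 m: A³/T = 8.033 — short.
Trying y = 0.908 m: A³/T = 20.52 — ≈ 20.55.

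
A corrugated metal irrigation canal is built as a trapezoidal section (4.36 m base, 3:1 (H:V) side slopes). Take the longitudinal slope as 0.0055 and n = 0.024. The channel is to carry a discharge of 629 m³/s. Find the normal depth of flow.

y_n = 5.18 m

Manning's equation rearranged: A R^(2/3) = nQ / (1·√S) = 0.024 × 629 / (√0.0055) = 203.6.
Try y = 3.65 m: A R^(2/3) = 89.77 — low.
Try y = 5.18 m: A R^(2/3) = 203.7 — matches.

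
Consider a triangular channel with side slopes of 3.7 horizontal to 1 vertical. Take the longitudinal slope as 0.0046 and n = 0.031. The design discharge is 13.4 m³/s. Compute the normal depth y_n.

y_n = 1.45 m

Manning's equation rearranged: A R^(2/3) = nQ / (1·√S) = 0.031 × 13.4 / (√0.0046) = 6.125.
Trying y = 1.01 m: A R^(2/3) = 2.338 — too small.
Trying y = 1.7 m: A R^(2/3) = 9.372 — too large.
Trying y = 1.45 m: A R^(2/3) = 6.132 — matches.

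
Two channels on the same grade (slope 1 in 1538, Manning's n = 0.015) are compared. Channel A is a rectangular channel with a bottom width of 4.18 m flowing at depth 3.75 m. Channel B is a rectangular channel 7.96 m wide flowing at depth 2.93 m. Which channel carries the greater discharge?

Channel A: Flow area A = b·y = 4.18 × 3.75 = 15.67 m². Wetted perimeter P = b + 2y = 4.18 + 2×3.75 = 11.68 m. Hydraulic radius R = A/P = 15.67/11.68 = 1.342 m. Q_A = (1/0.015)·15.67·1.342^(2/3)·√0.0006502 = 32.42 m³/s.
Channel B: Flow area A = b·y = 7.96 × 2.93 = 23.32 m². Wetted perimeter P = b + 2y = 7.96 + 2×2.93 = 13.82 m. Hydraulic radius R = A/P = 23.32/13.82 = 1.688 m. Q_B = (1/0.015)·23.32·1.688^(2/3)·√0.0006502 = 56.2 m³/s.
Q_A = 32.42 m³/s vs Q_B = 56.2 m³/s, so channel B carries more.

channel B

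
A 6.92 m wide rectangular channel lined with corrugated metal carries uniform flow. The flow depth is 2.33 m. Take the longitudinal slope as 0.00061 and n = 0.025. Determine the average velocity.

Flow area A = b·y = 6.92 × 2.33 = 16.12 m². Wetted perimeter P = b + 2y = 6.92 + 2×2.33 = 11.58 m.
Hydraulic radius R = A/P = 16.12/11.58 = 1.392 m.
From Manning's equation, V = (1/n) R^(2/3) S^(1/2) = (1/0.025) × 1.392^(2/3) × 0.00061^(1/2) = 1.23 m/s.

V = 1.23 m/s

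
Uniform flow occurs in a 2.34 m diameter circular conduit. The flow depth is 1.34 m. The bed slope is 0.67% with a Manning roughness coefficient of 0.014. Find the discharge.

Q = 11 m³/s

For a circular section of diameter D = 2.34 m at depth y = 1.34 m, the central angle is θ = 2 arccos(1 − 2y/D) = 3.433 rad. Then A = (D²/8)(θ − sin θ) = 2.547 m² and P = Dθ/2 = 4.017 m.
Hydraulic radius R = A/P = 2.547/4.017 = 0.634 m.
Manning's equation: Q = (1/n) A R^(2/3) S^(1/2) = (1/0.014) × 2.547 × 0.634^(2/3) × 0.0067^(1/2) = 11 m³/s.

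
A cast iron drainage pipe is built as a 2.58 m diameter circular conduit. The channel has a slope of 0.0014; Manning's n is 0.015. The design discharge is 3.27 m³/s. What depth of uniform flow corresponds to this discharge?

y_n = 1.03 m

Manning's equation rearranged: A R^(2/3) = nQ / (1·√S) = 0.015 × 3.27 / (√0.0014) = 1.311.
Trying y = 1.24 m: A R^(2/3) = 1.824 — over.
Trying y = 0.705 m: A R^(2/3) = 0.6371 — short.
Trying y = 1.03 m: A R^(2/3) = 1.311 — ≈ 1.311.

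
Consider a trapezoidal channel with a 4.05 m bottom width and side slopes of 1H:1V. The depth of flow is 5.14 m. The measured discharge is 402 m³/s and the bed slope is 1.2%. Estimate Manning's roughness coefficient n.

With bottom width b = 4.05 m and side slope z = 1: A = (b + zy)y = (4.05 + 1×5.14)×5.14 = 47.24 m²; P = b + 2y√(1+z²) = 4.05 + 2×5.14×1.414 = 18.59 m.
Hydraulic radius R = A/P = 47.24/18.59 = 2.541 m.
Rearranging Manning's equation: n = (1/Q) A R^(2/3) S^(1/2) = (1/402) × 47.24 × 2.541^(2/3) × √0.012 = 0.024.

n = 0.024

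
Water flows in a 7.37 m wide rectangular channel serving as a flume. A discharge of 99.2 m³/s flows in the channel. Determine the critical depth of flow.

For a rectangular channel, critical depth y_c = (q²/g)^(1/3) where q = Q/b = 99.2/7.37 = 13.46 m²/s.
So y_c = (13.46²/9.81)^(1/3) = 2.64 m.

y_c = 2.64 m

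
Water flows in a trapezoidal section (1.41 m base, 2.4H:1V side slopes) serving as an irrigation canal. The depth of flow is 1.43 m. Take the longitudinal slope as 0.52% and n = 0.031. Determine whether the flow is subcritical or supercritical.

With bottom width b = 1.41 m and side slope z = 2.4: A = (b + zy)y = (1.41 + 2.4×1.43)×1.43 = 6.924 m²; P = b + 2y√(1+z²) = 1.41 + 2×1.43×2.6 = 8.846 m.
Hydraulic radius R = A/P = 6.924/8.846 = 0.7827 m.
V = (1/n) R^(2/3) √S = (1/0.031) × 0.7827^(2/3) × √0.0052 = 1.976 m/s. Hydraulic depth D_h = A/T = 6.924/8.274 = 0.8368 m.
Froude number Fr = V/√(g·D_h) = 1.976/√(9.81×0.8368) = 0.69, which is less than 1, so the flow is subcritical.

subcritical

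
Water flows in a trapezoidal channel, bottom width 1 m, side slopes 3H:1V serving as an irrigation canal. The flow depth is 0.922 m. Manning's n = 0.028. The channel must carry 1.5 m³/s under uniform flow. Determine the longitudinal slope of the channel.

S = 0.000361

With bottom width b = 1 m and side slope z = 3: A = (b + zy)y = (1 + 3×0.922)×0.922 = 3.472 m²; P = b + 2y√(1+z²) = 1 + 2×0.922×3.162 = 6.831 m.
Hydraulic radius R = A/P = 3.472/6.831 = 0.5083 m.
From Manning's equation, S = [nQ / (1 A R^(2/3))]² = [0.028 × 1.5 / (1 × 3.472 × 0.5083^(2/3))]² = 0.000361.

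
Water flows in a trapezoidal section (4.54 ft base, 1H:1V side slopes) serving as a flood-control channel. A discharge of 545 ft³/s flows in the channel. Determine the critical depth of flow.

y_c = 5.28 ft

At critical depth, Q² T / (g A³) = 1, i.e. A³/T = Q²/g = 545²/32.2 = 9224.
Trying y = 4.74 ft: A³/T = 6071 — too small.
Trying y = 5.88 ft: A³/T = 14110 — too large.
Trying y = 5.28 ft: A³/T = 9231 — close enough.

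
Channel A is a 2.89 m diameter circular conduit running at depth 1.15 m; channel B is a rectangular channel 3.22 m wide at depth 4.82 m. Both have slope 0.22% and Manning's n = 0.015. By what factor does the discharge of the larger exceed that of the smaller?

Channel A: For a circular section of diameter D = 2.89 m at depth y = 1.15 m, the central angle is θ = 2 arccos(1 − 2y/D) = 2.73 rad. Then A = (D²/8)(θ − sin θ) = 2.433 m² and P = Dθ/2 = 3.945 m. Hydraulic radius R = A/P = 2.433/3.945 = 0.6167 m. Q_A = (1/0.015)·2.433·0.6167^(2/3)·√0.0022 = 5.513 m³/s.
Channel B: Flow area A = b·y = 3.22 × 4.82 = 15.52 m². Wetted perimeter P = b + 2y = 3.22 + 2×4.82 = 12.86 m. Hydraulic radius R = A/P = 15.52/12.86 = 1.207 m. Q_B = (1/0.015)·15.52·1.207^(2/3)·√0.0022 = 55.01 m³/s.
The larger discharge is 55.01 m³/s and the smaller is 5.513 m³/s; the ratio is 9.98.

9.98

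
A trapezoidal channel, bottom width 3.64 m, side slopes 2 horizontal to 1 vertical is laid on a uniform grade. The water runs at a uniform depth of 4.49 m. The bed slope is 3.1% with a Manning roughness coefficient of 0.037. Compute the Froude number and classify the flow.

supercritical

With bottom width b = 3.64 m and side slope z = 2: A = (b + zy)y = (3.64 + 2×4.49)×4.49 = 56.66 m²; P = b + 2y√(1+z²) = 3.64 + 2×4.49×2.236 = 23.72 m.
Hydraulic radius R = A/P = 56.66/23.72 = 2.389 m.
V = (1/n) R^(2/3) √S = (1/0.037) × 2.389^(2/3) × √0.031 = 8.504 m/s. Hydraulic depth D_h = A/T = 56.66/21.6 = 2.623 m.
Froude number Fr = V/√(g·D_h) = 8.504/√(9.81×2.623) = 1.68, which is greater than 1, so the flow is supercritical.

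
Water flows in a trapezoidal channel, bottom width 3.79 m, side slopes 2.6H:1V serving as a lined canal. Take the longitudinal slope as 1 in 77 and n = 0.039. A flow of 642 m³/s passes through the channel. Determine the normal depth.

y_n = 5.7 m

Manning's equation rearranged: A R^(2/3) = nQ / (1·√S) = 0.039 × 642 / (√0.01299) = 219.7.
Trying y = 4.35 m: A R^(2/3) = 115.9 — low.
Trying y = 6.49 m: A R^(2/3) = 300.7 — high.
Trying y = 5.7 m: A R^(2/3) = 219.9 — close enough.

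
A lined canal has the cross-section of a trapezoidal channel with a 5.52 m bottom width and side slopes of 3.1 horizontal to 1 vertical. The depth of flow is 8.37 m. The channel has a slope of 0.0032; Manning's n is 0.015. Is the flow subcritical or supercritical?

supercritical

With bottom width b = 5.52 m and side slope z = 3.1: A = (b + zy)y = (5.52 + 3.1×8.37)×8.37 = 263.4 m²; P = b + 2y√(1+z²) = 5.52 + 2×8.37×3.257 = 60.05 m.
Hydraulic radius R = A/P = 263.4/60.05 = 4.386 m.
V = (1/n) R^(2/3) √S = (1/0.015) × 4.386^(2/3) × √0.0032 = 10.11 m/s. Hydraulic depth D_h = A/T = 263.4/57.41 = 4.587 m.
Froude number Fr = V/√(g·D_h) = 10.11/√(9.81×4.587) = 1.51, which is greater than 1, so the flow is supercritical.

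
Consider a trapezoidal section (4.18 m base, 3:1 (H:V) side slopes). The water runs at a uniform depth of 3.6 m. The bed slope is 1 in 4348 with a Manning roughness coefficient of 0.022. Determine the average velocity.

V = 1.09 m/s

With bottom width b = 4.18 m and side slope z = 3: A = (b + zy)y = (4.18 + 3×3.6)×3.6 = 53.93 m²; P = b + 2y√(1+z²) = 4.18 + 2×3.6×3.162 = 26.95 m.
Hydraulic radius R = A/P = 53.93/26.95 = 2.001 m.
From Manning's equation, V = (1/n) R^(2/3) S^(1/2) = (1/0.022) × 2.001^(2/3) × 0.00023^(1/2) = 1.09 m/s.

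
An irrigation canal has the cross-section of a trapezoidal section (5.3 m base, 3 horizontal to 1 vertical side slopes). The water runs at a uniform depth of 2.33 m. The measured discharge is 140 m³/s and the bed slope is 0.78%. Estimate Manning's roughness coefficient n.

n = 0.0229

With bottom width b = 5.3 m and side slope z = 3: A = (b + zy)y = (5.3 + 3×2.33)×2.33 = 28.64 m²; P = b + 2y√(1+z²) = 5.3 + 2×2.33×3.162 = 20.04 m.
Hydraulic radius R = A/P = 28.64/20.04 = 1.429 m.
Rearranging Manning's equation: n = (1/Q) A R^(2/3) S^(1/2) = (1/140) × 28.64 × 1.429^(2/3) × √0.0078 = 0.0229.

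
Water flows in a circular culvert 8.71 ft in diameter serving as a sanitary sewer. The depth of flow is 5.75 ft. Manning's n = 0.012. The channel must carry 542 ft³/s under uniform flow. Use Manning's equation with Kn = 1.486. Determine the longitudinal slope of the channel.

S = 0.0032

For a circular section of diameter D = 8.71 ft at depth y = 5.75 ft, the central angle is θ = 2 arccos(1 − 2y/D) = 3.794 rad. Then A = (D²/8)(θ − sin θ) = 41.73 ft² and P = Dθ/2 = 16.52 ft.
Hydraulic radius R = A/P = 41.73/16.52 = 2.526 ft.
From Manning's equation, S = [nQ / (1.486 A R^(2/3))]² = [0.012 × 542 / (1.486 × 41.73 × 2.526^(2/3))]² = 0.0032.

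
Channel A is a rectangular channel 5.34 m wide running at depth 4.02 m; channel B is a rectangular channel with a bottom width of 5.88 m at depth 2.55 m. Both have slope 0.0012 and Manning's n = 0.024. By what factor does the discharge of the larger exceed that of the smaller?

1.59

Channel A: Flow area A = b·y = 5.34 × 4.02 = 21.47 m². Wetted perimeter P = b + 2y = 5.34 + 2×4.02 = 13.38 m. Hydraulic radius R = A/P = 21.47/13.38 = 1.604 m. Q_A = (1/0.024)·21.47·1.604^(2/3)·√0.0012 = 42.46 m³/s.
Channel B: Flow area A = b·y = 5.88 × 2.55 = 14.99 m². Wetted perimeter P = b + 2y = 5.88 + 2×2.55 = 10.98 m. Hydraulic radius R = A/P = 14.99/10.98 = 1.366 m. Q_B = (1/0.024)·14.99·1.366^(2/3)·√0.0012 = 26.64 m³/s.
The larger discharge is 42.46 m³/s and the smaller is 26.64 m³/s; the ratio is 1.59.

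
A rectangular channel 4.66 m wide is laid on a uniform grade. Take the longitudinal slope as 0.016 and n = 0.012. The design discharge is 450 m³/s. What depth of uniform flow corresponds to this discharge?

y_n = 6.41 m

Manning's equation rearranged: A R^(2/3) = nQ / (1·√S) = 0.012 × 450 / (√0.016) = 42.69.
At y = 7.42 m: A R^(2/3) = 50.66 — over.
At y = 5.59 m: A R^(2/3) = 36.29 — short.
At y = 6.41 m: A R^(2/3) = 42.7 — matches.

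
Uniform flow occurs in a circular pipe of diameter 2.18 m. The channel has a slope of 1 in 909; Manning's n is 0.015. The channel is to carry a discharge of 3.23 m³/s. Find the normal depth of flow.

Manning's equation rearranged: A R^(2/3) = nQ / (1·√S) = 0.015 × 3.23 / (√0.0011) = 1.461.
Try y = 1.07 m: A R^(2/3) = 1.207 — short.
Try y = 1.34 m: A R^(2/3) = 1.736 — over.
Try y = 1.2 m: A R^(2/3) = 1.461 — close enough.

y_n = 1.2 m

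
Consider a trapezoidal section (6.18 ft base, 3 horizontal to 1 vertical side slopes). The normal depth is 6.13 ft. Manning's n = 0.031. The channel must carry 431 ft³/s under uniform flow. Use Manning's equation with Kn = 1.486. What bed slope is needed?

S = 0.000711

With bottom width b = 6.18 ft and side slope z = 3: A = (b + zy)y = (6.18 + 3×6.13)×6.13 = 150.6 ft²; P = b + 2y√(1+z²) = 6.18 + 2×6.13×3.162 = 44.95 ft.
Hydraulic radius R = A/P = 150.6/44.95 = 3.351 ft.
From Manning's equation, S = [nQ / (1.486 A R^(2/3))]² = [0.031 × 431 / (1.486 × 150.6 × 3.351^(2/3))]² = 0.000711.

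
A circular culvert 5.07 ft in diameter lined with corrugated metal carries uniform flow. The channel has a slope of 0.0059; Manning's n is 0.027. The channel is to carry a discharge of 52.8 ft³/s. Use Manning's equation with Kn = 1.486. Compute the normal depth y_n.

Manning's equation rearranged: A R^(2/3) = nQ / (1.486·√S) = 0.027 × 52.8 / (1.486 × √0.0059) = 12.49.
Trying y = 2.04 ft: A R^(2/3) = 8.054 — low.
Trying y = 3.12 ft: A R^(2/3) = 16.51 — high.
Trying y = 2.62 ft: A R^(2/3) = 12.5 — close enough.

y_n = 2.62 ft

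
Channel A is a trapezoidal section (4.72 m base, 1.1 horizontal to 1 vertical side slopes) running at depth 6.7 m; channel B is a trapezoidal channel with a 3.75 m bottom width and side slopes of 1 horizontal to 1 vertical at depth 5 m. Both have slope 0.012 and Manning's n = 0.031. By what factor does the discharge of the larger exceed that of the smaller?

2.26

Channel A: With bottom width b = 4.72 m and side slope z = 1.1: A = (b + zy)y = (4.72 + 1.1×6.7)×6.7 = 81 m²; P = b + 2y√(1+z²) = 4.72 + 2×6.7×1.487 = 24.64 m. Hydraulic radius R = A/P = 81/24.64 = 3.287 m. Q_A = (1/0.031)·81·3.287^(2/3)·√0.012 = 632.8 m³/s.
Channel B: With bottom width b = 3.75 m and side slope z = 1: A = (b + zy)y = (3.75 + 1×5)×5 = 43.75 m²; P = b + 2y√(1+z²) = 3.75 + 2×5×1.414 = 17.89 m. Hydraulic radius R = A/P = 43.75/17.89 = 2.445 m. Q_B = (1/0.031)·43.75·2.445^(2/3)·√0.012 = 280.6 m³/s.
The larger discharge is 632.8 m³/s and the smaller is 280.6 m³/s; the ratio is 2.26.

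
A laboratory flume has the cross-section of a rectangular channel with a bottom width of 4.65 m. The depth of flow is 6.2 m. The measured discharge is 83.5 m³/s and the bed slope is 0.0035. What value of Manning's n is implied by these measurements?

n = 0.029

Flow area A = b·y = 4.65 × 6.2 = 28.83 m². Wetted perimeter P = b + 2y = 4.65 + 2×6.2 = 17.05 m.
Hydraulic radius R = A/P = 28.83/17.05 = 1.691 m.
Rearranging Manning's equation: n = (1/Q) A R^(2/3) S^(1/2) = (1/83.5) × 28.83 × 1.691^(2/3) × √0.0035 = 0.029.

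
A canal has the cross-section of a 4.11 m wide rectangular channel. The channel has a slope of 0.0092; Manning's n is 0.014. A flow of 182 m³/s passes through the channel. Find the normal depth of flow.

Manning's equation rearranged: A R^(2/3) = nQ / (1·√S) = 0.014 × 182 / (√0.0092) = 26.56.
At y = 6.1 m: A R^(2/3) = 33.39 — too large.
At y = 5.03 m: A R^(2/3) = 26.59 — ≈ 26.56.

y_n = 5.03 m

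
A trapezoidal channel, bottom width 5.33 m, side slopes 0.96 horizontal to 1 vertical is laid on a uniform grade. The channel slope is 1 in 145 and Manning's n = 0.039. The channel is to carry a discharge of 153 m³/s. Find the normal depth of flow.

Manning's equation rearranged: A R^(2/3) = nQ / (1·√S) = 0.039 × 153 / (√0.006897) = 71.85.
Try y = 5.15 m: A R^(2/3) = 102.6 — too large.
Try y = 4.29 m: A R^(2/3) = 71.71 — ≈ 71.85.

y_n = 4.29 m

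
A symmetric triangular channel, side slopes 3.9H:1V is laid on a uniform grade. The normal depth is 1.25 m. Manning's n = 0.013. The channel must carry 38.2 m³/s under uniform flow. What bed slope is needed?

For a triangular section with side slope z = 3.9: A = zy² = 3.9×1.25² = 6.094 m²; P = 2y√(1+z²) = 2×1.25×4.026 = 10.07 m.
Hydraulic radius R = A/P = 6.094/10.07 = 0.6054 m.
From Manning's equation, S = [nQ / (1 A R^(2/3))]² = [0.013 × 38.2 / (1 × 6.094 × 0.6054^(2/3))]² = 0.013.

S = 0.013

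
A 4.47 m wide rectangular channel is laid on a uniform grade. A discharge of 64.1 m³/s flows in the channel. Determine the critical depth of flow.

y_c = 2.76 m

For a rectangular channel, critical depth y_c = (q²/g)^(1/3) where q = Q/b = 64.1/4.47 = 14.34 m²/s.
So y_c = (14.34²/9.81)^(1/3) = 2.76 m.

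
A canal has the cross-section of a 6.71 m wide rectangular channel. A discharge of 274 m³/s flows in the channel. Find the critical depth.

y_c = 5.54 m

For a rectangular channel, critical depth y_c = (q²/g)^(1/3) where q = Q/b = 274/6.71 = 40.83 m²/s.
So y_c = (40.83²/9.81)^(1/3) = 5.54 m.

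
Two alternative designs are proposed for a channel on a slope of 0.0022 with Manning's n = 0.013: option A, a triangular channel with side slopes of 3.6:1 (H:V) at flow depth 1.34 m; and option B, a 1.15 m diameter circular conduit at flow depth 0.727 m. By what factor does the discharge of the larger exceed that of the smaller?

Channel A: For a triangular section with side slope z = 3.6: A = zy² = 3.6×1.34² = 6.464 m²; P = 2y√(1+z²) = 2×1.34×3.736 = 10.01 m. Hydraulic radius R = A/P = 6.464/10.01 = 0.6456 m. Q_A = (1/0.013)·6.464·0.6456^(2/3)·√0.0022 = 17.42 m³/s.
Channel B: For a circular section of diameter D = 1.15 m at depth y = 0.727 m, the central angle is θ = 2 arccos(1 − 2y/D) = 3.677 rad. Then A = (D²/8)(θ − sin θ) = 0.6921 m² and P = Dθ/2 = 2.114 m. Hydraulic radius R = A/P = 0.6921/2.114 = 0.3274 m. Q_B = (1/0.013)·0.6921·0.3274^(2/3)·√0.0022 = 1.186 m³/s.
The larger discharge is 17.42 m³/s and the smaller is 1.186 m³/s; the ratio is 14.7.

14.7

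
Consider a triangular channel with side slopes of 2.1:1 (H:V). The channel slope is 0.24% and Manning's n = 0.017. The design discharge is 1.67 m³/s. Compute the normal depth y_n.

y_n = 0.753 m

Manning's equation rearranged: A R^(2/3) = nQ / (1·√S) = 0.017 × 1.67 / (√0.0024) = 0.5795.
At y = 0.819 m: A R^(2/3) = 0.7256 — over.
At y = 0.672 m: A R^(2/3) = 0.4282 — short.
At y = 0.753 m: A R^(2/3) = 0.58 — close enough.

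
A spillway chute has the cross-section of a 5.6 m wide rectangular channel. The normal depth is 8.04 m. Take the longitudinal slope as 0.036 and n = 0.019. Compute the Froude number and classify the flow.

supercritical

Flow area A = b·y = 5.6 × 8.04 = 45.02 m². Wetted perimeter P = b + 2y = 5.6 + 2×8.04 = 21.68 m.
Hydraulic radius R = A/P = 45.02/21.68 = 2.077 m.
V = (1/n) R^(2/3) √S = (1/0.019) × 2.077^(2/3) × √0.036 = 16.26 m/s. Hydraulic depth D_h = A/T = 45.02/5.6 = 8.04 m.
Froude number Fr = V/√(g·D_h) = 16.26/√(9.81×8.04) = 1.83, which is greater than 1, so the flow is supercritical.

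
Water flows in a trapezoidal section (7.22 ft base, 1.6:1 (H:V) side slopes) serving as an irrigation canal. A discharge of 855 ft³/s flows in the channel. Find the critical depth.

At critical depth, Q² T / (g A³) = 1, i.e. A³/T = Q²/g = 855²/32.2 = 22700.
Try y = 3.91 ft: A³/T = 7414 — short.
Try y = 5.23 ft: A³/T = 22620 — ≈ 22700.

y_c = 5.23 ft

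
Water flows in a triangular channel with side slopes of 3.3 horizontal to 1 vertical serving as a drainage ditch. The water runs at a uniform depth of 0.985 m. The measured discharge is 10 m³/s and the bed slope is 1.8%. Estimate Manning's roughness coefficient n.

n = 0.026

For a triangular section with side slope z = 3.3: A = zy² = 3.3×0.985² = 3.202 m²; P = 2y√(1+z²) = 2×0.985×3.448 = 6.793 m.
Hydraulic radius R = A/P = 3.202/6.793 = 0.4713 m.
Rearranging Manning's equation: n = (1/Q) A R^(2/3) S^(1/2) = (1/10) × 3.202 × 0.4713^(2/3) × √0.018 = 0.026.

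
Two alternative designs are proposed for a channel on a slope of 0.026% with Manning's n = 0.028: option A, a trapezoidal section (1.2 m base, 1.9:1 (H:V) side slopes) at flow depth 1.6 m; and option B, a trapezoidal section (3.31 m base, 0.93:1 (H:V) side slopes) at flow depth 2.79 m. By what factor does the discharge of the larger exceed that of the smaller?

3.58

Channel A: With bottom width b = 1.2 m and side slope z = 1.9: A = (b + zy)y = (1.2 + 1.9×1.6)×1.6 = 6.784 m²; P = b + 2y√(1+z²) = 1.2 + 2×1.6×2.147 = 8.071 m. Hydraulic radius R = A/P = 6.784/8.071 = 0.8406 m. Q_A = (1/0.028)·6.784·0.8406^(2/3)·√0.00026 = 3.48 m³/s.
Channel B: With bottom width b = 3.31 m and side slope z = 0.93: A = (b + zy)y = (3.31 + 0.93×2.79)×2.79 = 16.47 m²; P = b + 2y√(1+z²) = 3.31 + 2×2.79×1.366 = 10.93 m. Hydraulic radius R = A/P = 16.47/10.93 = 1.507 m. Q_B = (1/0.028)·16.47·1.507^(2/3)·√0.00026 = 12.47 m³/s.
The larger discharge is 12.47 m³/s and the smaller is 3.48 m³/s; the ratio is 3.58.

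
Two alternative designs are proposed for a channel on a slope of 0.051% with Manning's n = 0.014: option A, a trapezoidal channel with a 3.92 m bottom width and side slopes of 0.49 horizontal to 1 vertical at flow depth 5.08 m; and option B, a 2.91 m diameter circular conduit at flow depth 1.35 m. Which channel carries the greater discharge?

Channel A: With bottom width b = 3.92 m and side slope z = 0.49: A = (b + zy)y = (3.92 + 0.49×5.08)×5.08 = 32.56 m²; P = b + 2y√(1+z²) = 3.92 + 2×5.08×1.114 = 15.23 m. Hydraulic radius R = A/P = 32.56/15.23 = 2.137 m. Q_A = (1/0.014)·32.56·2.137^(2/3)·√0.00051 = 87.14 m³/s.
Channel B: For a circular section of diameter D = 2.91 m at depth y = 1.35 m, the central angle is θ = 2 arccos(1 − 2y/D) = 2.997 rad. Then A = (D²/8)(θ − sin θ) = 3.02 m² and P = Dθ/2 = 4.361 m. Hydraulic radius R = A/P = 3.02/4.361 = 0.6926 m. Q_B = (1/0.014)·3.02·0.6926^(2/3)·√0.00051 = 3.813 m³/s.
Q_A = 87.14 m³/s vs Q_B = 3.813 m³/s, so channel A carries more.

channel A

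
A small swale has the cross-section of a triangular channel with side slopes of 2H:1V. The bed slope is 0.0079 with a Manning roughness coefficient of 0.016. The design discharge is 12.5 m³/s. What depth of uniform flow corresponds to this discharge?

Manning's equation rearranged: A R^(2/3) = nQ / (1·√S) = 0.016 × 12.5 / (√0.0079) = 2.25.
Trying y = 1.58 m: A R^(2/3) = 3.961 — over.
Trying y = 1.08 m: A R^(2/3) = 1.436 — short.
Trying y = 1.28 m: A R^(2/3) = 2.259 — matches.

y_n = 1.28 m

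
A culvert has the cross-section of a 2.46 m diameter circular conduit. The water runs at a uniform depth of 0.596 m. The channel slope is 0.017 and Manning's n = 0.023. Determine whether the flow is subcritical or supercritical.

supercritical

For a circular section of diameter D = 2.46 m at depth y = 0.596 m, the central angle is θ = 2 arccos(1 − 2y/D) = 2.059 rad. Then A = (D²/8)(θ − sin θ) = 0.8889 m² and P = Dθ/2 = 2.532 m.
Hydraulic radius R = A/P = 0.8889/2.532 = 0.3511 m.
V = (1/n) R^(2/3) √S = (1/0.023) × 0.3511^(2/3) × √0.017 = 2.821 m/s. Hydraulic depth D_h = A/T = 0.8889/2.108 = 0.4217 m.
Froude number Fr = V/√(g·D_h) = 2.821/√(9.81×0.4217) = 1.39, which is greater than 1, so the flow is supercritical.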